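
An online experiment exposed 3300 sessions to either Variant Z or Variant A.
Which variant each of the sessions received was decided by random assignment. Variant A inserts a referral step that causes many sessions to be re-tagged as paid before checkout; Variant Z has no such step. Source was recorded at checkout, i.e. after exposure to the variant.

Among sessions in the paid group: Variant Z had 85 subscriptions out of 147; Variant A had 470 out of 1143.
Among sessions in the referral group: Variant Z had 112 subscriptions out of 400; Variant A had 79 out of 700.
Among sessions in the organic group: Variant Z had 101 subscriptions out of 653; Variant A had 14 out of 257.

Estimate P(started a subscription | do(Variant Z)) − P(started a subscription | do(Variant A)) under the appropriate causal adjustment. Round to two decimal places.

Variant Z is higher inside every traffic source stratum but Variant A is higher in aggregate. Whether to stratify depends on how traffic source relates to the variant.
Because the variant influences traffic source, traffic source is a post-treatment mediator, not a confounder. Stratifying on it would bias the estimate; the causal effect is the crude pooled difference.
The causal difference is the pooled difference: 0.248 − 0.268 = -0.020.

-0.02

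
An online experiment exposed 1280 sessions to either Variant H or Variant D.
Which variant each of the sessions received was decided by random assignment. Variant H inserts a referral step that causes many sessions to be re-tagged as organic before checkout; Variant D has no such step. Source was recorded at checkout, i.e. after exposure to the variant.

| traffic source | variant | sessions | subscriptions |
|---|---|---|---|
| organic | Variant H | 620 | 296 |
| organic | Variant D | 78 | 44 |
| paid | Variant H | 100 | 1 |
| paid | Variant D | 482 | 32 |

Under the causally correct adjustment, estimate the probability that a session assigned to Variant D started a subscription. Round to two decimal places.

0.14

Stratifying would compare variants among sessions the variants themselves sorted into traffic source groups — a form of selection on an intermediate. The unconditioned pooled rates give the total causal effect.
So P(outcome | do(Variant D)) is just the pooled rate for Variant D: 76/560 = 0.136.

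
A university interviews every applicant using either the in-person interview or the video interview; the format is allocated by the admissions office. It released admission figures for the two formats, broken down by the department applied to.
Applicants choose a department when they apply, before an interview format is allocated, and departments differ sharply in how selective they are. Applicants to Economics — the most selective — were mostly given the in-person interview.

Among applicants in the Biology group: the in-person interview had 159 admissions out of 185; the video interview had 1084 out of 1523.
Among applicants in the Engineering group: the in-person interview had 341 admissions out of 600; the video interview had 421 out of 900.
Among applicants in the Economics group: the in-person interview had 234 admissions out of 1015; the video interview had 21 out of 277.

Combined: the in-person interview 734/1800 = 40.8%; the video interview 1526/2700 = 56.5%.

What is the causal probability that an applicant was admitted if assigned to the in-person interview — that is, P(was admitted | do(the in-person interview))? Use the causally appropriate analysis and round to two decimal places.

The imbalance in department arose from how applicants were allocated, not from anything the interview format did; and department independently affects the outcome. The pooled gap is confounded — condition on department.
Standardising the in-person interview to the population department mix: 0.380·159/185 + 0.333·341/600 + 0.287·234/1015 = 0.582.

0.58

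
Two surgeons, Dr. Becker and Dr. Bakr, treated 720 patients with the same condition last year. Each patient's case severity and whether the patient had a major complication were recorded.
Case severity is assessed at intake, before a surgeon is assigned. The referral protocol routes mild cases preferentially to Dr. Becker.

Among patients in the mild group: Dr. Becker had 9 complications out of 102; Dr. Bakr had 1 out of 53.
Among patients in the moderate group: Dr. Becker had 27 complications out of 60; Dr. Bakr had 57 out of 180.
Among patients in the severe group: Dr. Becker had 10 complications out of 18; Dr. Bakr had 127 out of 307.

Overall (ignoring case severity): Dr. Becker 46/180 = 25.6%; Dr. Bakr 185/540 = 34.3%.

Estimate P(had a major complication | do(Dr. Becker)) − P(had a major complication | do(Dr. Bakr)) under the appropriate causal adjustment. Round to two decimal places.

+0.12

The case severity-specific comparison favours Dr. Bakr throughout, but the pooled figures favour Dr. Becker. The question is whether to condition on case severity.
Case severity differs across surgeons for reasons unrelated to any effect of the surgeon itself, and it separately predicts the outcome — a classic confounder. We must compare within case severity levels.
Adjusting over the population distribution of case severity: 0.215·(0.088−0.019) + 0.333·(0.450−0.317) + 0.451·(0.556−0.414) = +0.123.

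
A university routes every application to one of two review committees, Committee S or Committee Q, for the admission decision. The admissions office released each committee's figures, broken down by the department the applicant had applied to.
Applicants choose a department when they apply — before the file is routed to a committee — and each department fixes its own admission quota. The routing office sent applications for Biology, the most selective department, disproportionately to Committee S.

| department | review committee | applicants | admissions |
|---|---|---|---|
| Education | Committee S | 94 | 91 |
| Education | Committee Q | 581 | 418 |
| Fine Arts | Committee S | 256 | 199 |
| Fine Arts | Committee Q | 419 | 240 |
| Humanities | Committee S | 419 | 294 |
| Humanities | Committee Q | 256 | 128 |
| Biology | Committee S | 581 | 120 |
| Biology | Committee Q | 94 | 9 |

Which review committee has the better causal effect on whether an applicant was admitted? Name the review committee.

Committee S

The stratified and pooled comparisons disagree (Committee S wins within each department; Committee Q wins overall), so the answer turns on the causal role of department.
Department differs across review committees for reasons unrelated to any effect of the review committee itself, and it separately predicts the outcome — a classic confounder. We must compare within department levels.
Within each level — Education: 96.8% vs 71.9%; Fine Arts: 77.7% vs 57.3%; Humanities: 70.2% vs 50.0%; Biology: 20.7% vs 9.6% — Committee S is higher every time.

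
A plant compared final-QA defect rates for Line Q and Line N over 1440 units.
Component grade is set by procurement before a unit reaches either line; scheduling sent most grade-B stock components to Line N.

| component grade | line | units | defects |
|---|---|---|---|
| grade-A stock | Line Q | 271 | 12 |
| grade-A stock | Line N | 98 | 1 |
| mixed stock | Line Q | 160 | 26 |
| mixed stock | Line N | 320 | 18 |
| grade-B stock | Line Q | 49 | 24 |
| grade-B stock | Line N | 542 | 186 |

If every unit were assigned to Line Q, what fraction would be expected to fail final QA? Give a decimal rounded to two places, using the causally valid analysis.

Here component grade is a common cause — it drives both which line a case falls under and the outcome. The crude comparison mixes populations; the stratum-specific rates are the causally relevant ones.
Standardising Line Q to the population component grade mix: 0.256·12/271 + 0.333·26/160 + 0.410·24/49 = 0.267.

0.27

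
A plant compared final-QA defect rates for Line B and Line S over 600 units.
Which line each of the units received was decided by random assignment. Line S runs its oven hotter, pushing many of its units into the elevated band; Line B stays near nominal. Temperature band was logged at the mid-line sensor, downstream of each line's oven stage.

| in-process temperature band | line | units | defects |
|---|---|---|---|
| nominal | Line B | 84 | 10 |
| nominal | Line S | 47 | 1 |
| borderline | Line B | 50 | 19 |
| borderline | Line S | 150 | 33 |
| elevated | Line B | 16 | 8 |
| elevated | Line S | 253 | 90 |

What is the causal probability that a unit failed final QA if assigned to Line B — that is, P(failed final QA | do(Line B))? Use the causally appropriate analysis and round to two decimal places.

The distribution of in-process temperature band is itself part of what the line does — it is an intermediate outcome. Holding it fixed would remove that part of the effect; the total effect is the pooled difference.
So P(outcome | do(Line B)) is just the pooled rate for Line B: 37/150 = 0.247.

0.25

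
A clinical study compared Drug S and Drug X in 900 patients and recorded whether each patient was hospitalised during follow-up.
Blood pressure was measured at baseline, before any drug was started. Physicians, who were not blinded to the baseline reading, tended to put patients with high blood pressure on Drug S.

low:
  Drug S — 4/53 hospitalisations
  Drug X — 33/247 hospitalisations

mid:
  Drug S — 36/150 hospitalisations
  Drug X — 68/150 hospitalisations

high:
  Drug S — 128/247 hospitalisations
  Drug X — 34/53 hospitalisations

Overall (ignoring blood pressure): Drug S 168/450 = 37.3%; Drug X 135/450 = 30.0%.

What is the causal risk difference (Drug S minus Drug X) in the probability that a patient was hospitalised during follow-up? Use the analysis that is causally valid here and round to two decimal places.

-0.13

Blood pressure differs across drugs for reasons unrelated to any effect of the drug itself, and it separately predicts the outcome — a classic confounder. We must compare within blood pressure levels.
Adjusting over the population distribution of blood pressure: 0.333·(0.075−0.134) + 0.333·(0.240−0.453) + 0.333·(0.518−0.642) = -0.132.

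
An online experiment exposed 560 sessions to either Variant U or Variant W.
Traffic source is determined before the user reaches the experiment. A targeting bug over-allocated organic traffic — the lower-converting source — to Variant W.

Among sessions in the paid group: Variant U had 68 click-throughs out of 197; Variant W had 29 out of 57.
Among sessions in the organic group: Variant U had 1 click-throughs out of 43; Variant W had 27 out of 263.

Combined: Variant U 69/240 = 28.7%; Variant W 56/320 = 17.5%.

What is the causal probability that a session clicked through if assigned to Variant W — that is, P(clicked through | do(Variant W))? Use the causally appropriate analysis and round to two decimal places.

The stratified and pooled comparisons disagree (Variant W wins within each traffic source; Variant U wins overall), so the answer turns on the causal role of traffic source.
Traffic source differs across variants for reasons unrelated to any effect of the variant itself, and it separately predicts the outcome — a classic confounder. We must compare within traffic source levels.
Standardising Variant W to the population traffic source mix: 0.454·29/57 + 0.546·27/263 = 0.287.

0.29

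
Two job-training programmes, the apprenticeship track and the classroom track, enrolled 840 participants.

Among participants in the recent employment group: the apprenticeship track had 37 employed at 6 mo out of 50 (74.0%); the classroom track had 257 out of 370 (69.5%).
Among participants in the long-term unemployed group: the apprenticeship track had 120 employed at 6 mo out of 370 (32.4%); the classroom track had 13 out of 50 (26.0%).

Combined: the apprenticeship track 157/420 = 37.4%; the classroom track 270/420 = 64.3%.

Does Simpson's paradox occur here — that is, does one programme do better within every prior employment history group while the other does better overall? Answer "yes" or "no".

Within each prior employment history level (recent employment 74.0% vs 69.5%; long-term unemployed 32.4% vs 26.0%), the apprenticeship track has the higher rate every time. Pooled: 37.4% vs 64.3% — the classroom track has the higher rate overall. The two comparisons disagree.

yes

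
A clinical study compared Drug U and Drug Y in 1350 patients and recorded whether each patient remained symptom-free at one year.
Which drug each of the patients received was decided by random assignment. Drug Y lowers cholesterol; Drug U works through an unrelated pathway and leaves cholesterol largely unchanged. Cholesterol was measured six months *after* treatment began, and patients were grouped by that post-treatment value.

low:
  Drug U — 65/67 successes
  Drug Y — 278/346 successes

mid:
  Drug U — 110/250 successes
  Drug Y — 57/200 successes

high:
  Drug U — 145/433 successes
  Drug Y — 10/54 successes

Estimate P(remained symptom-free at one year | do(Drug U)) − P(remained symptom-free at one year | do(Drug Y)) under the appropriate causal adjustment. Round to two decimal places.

Cholesterol is downstream of the drug. One should not condition on a consequence of treatment, so the overall rates are the right comparison.
The causal difference is the pooled difference: 0.427 − 0.575 = -0.148.

-0.15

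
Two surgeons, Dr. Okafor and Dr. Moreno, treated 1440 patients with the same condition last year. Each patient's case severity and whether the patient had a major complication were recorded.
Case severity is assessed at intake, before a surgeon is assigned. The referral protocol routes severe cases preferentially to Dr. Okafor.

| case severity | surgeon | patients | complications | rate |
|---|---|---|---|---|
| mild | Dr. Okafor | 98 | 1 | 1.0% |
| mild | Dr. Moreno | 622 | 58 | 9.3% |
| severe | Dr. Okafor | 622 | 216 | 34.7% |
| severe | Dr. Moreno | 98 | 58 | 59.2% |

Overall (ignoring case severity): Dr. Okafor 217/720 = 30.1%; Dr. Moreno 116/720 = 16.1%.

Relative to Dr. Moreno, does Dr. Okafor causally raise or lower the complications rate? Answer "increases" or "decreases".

The case severity-specific comparison favours Dr. Okafor throughout, but the pooled figures favour Dr. Moreno. The question is whether to condition on case severity.
Nothing the surgeon does changes case severity; the imbalance is an allocation artefact. With case severity also predicting the outcome, the pooled figure is confounded, and the within-stratum comparison is the causal one.
Within each level — mild: 1.0% vs 9.3%; severe: 34.7% vs 59.2% — Dr. Okafor is lower every time.

decreases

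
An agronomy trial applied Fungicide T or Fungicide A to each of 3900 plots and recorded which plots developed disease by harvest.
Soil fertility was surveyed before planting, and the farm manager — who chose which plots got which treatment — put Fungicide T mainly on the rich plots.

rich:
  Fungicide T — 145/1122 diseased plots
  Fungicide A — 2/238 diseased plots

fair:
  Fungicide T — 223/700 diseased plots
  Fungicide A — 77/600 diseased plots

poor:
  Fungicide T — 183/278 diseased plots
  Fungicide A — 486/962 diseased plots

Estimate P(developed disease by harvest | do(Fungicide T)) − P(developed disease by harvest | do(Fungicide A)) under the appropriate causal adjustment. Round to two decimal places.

+0.15

Fungicide A is lower inside every soil fertility stratum but Fungicide T is lower in aggregate. Whether to stratify depends on how soil fertility relates to the fungicide.
Nothing the fungicide does changes soil fertility; the imbalance is an allocation artefact. With soil fertility also predicting the outcome, the pooled figure is confounded, and the within-stratum comparison is the causal one.
Adjusting over the population distribution of soil fertility: 0.349·(0.129−0.008) + 0.333·(0.319−0.128) + 0.318·(0.658−0.505) = +0.154.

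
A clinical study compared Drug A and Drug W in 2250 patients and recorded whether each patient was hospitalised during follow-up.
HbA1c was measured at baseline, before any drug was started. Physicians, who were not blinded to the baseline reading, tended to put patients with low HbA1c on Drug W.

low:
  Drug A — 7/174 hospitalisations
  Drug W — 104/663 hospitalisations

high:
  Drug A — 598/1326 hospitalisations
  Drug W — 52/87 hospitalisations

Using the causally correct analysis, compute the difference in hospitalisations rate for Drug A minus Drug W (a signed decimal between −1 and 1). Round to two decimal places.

-0.14

HbA1c is set before the drug has any effect — it is not caused by the drug — and it independently drives the outcome. That makes it a confounder, so the causal comparison is within HbA1c levels.
Adjusting over the population distribution of HbA1c: 0.372·(0.040−0.157) + 0.628·(0.451−0.598) = -0.136.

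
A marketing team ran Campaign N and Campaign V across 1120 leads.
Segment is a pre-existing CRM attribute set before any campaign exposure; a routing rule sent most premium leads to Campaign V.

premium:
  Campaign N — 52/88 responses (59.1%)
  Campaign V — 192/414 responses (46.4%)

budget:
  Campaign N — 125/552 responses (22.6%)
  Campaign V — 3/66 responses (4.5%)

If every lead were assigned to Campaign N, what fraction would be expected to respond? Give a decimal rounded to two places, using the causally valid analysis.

0.39

Customer segment differs across campaigns for reasons unrelated to any effect of the campaign itself, and it separately predicts the outcome — a classic confounder. We must compare within customer segment levels.
Standardising Campaign N to the population customer segment mix: 0.448·52/88 + 0.552·125/552 = 0.390.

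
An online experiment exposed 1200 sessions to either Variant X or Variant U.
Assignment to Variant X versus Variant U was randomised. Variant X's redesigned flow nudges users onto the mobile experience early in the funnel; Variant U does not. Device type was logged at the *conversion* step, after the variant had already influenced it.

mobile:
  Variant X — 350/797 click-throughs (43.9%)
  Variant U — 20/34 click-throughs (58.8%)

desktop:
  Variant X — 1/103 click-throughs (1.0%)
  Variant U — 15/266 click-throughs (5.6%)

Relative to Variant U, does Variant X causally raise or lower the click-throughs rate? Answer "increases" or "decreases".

increases

Because the variant influences device type, device type is a post-treatment mediator, not a confounder. Stratifying on it would bias the estimate; the causal effect is the crude pooled difference.
Pooled: Variant X 39.0% vs Variant U 11.7%; Variant X is higher overall.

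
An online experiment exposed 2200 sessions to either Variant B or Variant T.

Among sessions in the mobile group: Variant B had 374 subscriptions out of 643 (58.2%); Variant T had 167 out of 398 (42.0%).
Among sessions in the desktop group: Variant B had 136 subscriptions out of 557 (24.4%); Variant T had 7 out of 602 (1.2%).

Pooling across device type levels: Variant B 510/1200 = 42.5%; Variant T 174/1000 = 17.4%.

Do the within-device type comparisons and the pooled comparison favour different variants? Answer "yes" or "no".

Within each device type level (mobile 58.2% vs 42.0%; desktop 24.4% vs 1.2%), Variant B has the higher rate every time. Pooled: 42.5% vs 17.4% — Variant B has the higher rate overall. They agree.

no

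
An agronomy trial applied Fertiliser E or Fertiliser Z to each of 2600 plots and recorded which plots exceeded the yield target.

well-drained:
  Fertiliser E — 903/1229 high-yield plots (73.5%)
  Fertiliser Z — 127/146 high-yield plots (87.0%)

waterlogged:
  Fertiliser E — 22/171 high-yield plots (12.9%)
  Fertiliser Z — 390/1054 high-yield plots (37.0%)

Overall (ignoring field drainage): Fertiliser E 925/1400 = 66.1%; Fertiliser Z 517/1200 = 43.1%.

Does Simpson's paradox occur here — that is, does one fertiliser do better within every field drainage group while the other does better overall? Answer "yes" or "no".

Within each field drainage level (well-drained 73.5% vs 87.0%; waterlogged 12.9% vs 37.0%), Fertiliser Z has the higher rate every time. Pooled: 66.1% vs 43.1% — Fertiliser E has the higher rate overall. The two comparisons disagree.

yes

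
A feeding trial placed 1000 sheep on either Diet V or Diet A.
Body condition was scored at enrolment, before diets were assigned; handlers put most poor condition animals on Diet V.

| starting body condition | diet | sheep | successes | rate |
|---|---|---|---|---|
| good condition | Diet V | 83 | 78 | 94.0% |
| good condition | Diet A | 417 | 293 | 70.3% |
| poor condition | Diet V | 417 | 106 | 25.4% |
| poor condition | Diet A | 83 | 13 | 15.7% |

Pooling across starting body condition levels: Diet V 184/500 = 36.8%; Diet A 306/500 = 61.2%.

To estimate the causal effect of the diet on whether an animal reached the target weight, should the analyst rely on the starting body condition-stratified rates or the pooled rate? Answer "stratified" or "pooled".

Within every starting body condition level Diet V has the higher rate, yet pooled Diet A does — Simpson's reversal.
The imbalance in starting body condition arose from how sheep were allocated, not from anything the diet did; and starting body condition independently affects the outcome. The pooled gap is confounded — condition on starting body condition.
Within each level — good condition: 94.0% vs 70.3%; poor condition: 25.4% vs 15.7% — Diet V is higher every time.

stratified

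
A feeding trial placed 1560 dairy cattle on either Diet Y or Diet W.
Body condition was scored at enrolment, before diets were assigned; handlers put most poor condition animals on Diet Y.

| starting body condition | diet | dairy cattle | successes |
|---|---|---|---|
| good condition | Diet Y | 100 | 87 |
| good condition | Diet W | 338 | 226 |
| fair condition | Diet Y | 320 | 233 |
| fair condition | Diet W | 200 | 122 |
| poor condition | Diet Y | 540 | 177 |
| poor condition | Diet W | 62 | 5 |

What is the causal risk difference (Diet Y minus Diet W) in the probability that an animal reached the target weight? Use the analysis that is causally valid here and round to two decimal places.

+0.19

Here starting body condition is a common cause — it drives both which diet a case falls under and the outcome. The crude comparison mixes populations; the stratum-specific rates are the causally relevant ones.
Adjusting over the population distribution of starting body condition: 0.281·(0.870−0.669) + 0.333·(0.728−0.610) + 0.386·(0.328−0.081) = +0.191.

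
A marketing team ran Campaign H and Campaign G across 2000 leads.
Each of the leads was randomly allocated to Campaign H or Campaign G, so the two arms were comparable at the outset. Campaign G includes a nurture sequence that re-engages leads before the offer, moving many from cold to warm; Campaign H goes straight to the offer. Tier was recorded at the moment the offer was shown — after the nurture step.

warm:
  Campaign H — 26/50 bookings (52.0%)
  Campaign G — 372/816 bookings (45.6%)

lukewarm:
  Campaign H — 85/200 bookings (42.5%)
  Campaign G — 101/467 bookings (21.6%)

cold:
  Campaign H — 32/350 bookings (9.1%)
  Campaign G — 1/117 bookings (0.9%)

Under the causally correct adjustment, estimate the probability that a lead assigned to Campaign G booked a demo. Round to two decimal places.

0.34

Engagement tier is recorded after the campaign and is itself shifted by it — it sits on the causal path from campaign to outcome. Conditioning on a mediator would strip out part of the effect we want; the pooled comparison gives the total causal effect.
So P(outcome | do(Campaign G)) is just the pooled rate for Campaign G: 474/1400 = 0.339.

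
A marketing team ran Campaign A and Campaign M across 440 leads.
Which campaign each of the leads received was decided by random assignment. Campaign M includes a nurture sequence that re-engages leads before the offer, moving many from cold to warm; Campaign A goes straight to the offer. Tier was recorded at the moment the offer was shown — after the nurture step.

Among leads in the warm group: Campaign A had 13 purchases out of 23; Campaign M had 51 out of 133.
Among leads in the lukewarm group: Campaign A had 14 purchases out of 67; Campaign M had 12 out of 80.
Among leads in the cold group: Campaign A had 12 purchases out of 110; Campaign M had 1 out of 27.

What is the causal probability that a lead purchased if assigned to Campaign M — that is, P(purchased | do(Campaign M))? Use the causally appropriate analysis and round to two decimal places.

Engagement tier lies on the pathway campaign → engagement tier → outcome, so adjusting for it blocks the indirect effect. For the total causal effect of campaign, use the unadjusted pooled rates.
So P(outcome | do(Campaign M)) is just the pooled rate for Campaign M: 64/240 = 0.267.

0.27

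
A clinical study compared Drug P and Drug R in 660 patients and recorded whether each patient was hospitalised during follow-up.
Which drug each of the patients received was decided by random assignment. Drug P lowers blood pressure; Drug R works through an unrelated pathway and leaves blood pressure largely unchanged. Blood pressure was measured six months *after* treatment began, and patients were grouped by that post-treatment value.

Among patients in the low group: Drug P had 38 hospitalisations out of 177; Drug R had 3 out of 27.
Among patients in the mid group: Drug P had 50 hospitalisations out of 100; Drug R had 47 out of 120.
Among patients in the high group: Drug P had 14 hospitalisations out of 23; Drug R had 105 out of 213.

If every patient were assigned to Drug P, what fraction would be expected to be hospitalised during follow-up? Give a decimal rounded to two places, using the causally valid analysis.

Within every blood pressure level Drug R has the lower rate, yet pooled Drug P does — Simpson's reversal.
Blood pressure is recorded after the drug and is itself shifted by it — it sits on the causal path from drug to outcome. Conditioning on a mediator would strip out part of the effect we want; the pooled comparison gives the total causal effect.
So P(outcome | do(Drug P)) is just the pooled rate for Drug P: 102/300 = 0.340.

0.34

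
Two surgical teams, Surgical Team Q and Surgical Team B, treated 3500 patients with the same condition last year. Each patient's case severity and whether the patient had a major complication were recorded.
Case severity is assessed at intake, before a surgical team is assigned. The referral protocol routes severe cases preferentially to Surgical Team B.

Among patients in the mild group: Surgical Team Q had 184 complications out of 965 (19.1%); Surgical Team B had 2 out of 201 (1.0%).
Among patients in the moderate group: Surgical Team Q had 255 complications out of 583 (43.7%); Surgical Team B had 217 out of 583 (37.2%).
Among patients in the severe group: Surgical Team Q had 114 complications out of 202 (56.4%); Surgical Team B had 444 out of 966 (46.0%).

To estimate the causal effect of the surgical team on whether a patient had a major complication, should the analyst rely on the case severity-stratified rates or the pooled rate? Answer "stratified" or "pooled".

The stratified and pooled comparisons disagree (Surgical Team B wins within each case severity; Surgical Team Q wins overall), so the answer turns on the causal role of case severity.
Since case severity is a pre-existing factor (not a product of the surgical team) and it affects the outcome on its own, it is a confounder. The stratified rates, not the pooled rate, identify the causal effect.
Within each level — mild: 19.1% vs 1.0%; moderate: 43.7% vs 37.2%; severe: 56.4% vs 46.0% — Surgical Team B is lower every time.

stratified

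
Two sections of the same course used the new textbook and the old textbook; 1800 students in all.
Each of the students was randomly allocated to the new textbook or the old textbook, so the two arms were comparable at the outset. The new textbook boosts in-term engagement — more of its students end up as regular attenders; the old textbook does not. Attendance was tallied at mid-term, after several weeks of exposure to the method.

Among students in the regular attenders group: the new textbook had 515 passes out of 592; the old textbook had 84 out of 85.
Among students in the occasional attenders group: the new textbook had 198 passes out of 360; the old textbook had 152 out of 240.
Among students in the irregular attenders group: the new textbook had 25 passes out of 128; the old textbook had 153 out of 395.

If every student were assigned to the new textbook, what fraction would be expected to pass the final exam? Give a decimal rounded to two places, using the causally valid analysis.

Mid-term attendance is recorded after the teaching method and is itself shifted by it — it sits on the causal path from teaching method to outcome. Conditioning on a mediator would strip out part of the effect we want; the pooled comparison gives the total causal effect.
So P(outcome | do(the new textbook)) is just the pooled rate for the new textbook: 738/1080 = 0.683.

0.68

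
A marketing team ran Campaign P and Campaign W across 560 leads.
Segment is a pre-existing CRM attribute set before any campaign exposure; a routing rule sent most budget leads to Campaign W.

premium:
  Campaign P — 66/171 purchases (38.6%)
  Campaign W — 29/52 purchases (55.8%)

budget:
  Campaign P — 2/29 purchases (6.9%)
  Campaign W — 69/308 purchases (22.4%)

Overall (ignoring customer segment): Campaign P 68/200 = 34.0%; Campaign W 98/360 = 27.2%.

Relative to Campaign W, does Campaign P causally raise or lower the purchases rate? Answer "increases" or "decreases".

decreases

Nothing the campaign does changes customer segment; the imbalance is an allocation artefact. With customer segment also predicting the outcome, the pooled figure is confounded, and the within-stratum comparison is the causal one.
Within each level — premium: 38.6% vs 55.8%; budget: 6.9% vs 22.4% — Campaign W is higher every time.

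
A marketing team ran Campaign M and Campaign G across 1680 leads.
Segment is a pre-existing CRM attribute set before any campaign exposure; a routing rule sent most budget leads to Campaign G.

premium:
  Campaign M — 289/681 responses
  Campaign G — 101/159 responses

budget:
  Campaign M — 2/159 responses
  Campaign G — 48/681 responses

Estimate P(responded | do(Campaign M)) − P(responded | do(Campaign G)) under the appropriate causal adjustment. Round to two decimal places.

-0.13

The customer segment-specific comparison favours Campaign G throughout, but the pooled figures favour Campaign M. The question is whether to condition on customer segment.
Since customer segment is a pre-existing factor (not a product of the campaign) and it affects the outcome on its own, it is a confounder. The stratified rates, not the pooled rate, identify the causal effect.
Adjusting over the population distribution of customer segment: 0.500·(0.424−0.635) + 0.500·(0.013−0.070) = -0.134.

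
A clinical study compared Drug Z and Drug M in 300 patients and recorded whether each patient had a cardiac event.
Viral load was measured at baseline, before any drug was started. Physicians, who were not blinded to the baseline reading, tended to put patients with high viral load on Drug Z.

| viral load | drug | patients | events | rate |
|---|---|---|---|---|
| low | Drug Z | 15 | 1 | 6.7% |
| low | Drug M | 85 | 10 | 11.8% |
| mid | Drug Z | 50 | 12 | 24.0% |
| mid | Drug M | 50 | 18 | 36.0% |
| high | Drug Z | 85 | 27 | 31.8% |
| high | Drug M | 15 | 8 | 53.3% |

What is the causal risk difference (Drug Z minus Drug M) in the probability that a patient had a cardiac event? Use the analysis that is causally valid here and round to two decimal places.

-0.13

Within every viral load level Drug Z has the lower rate, yet pooled Drug M does — Simpson's reversal.
Viral load is set before the drug has any effect — it is not caused by the drug — and it independently drives the outcome. That makes it a confounder, so the causal comparison is within viral load levels.
Adjusting over the population distribution of viral load: 0.333·(0.067−0.118) + 0.333·(0.240−0.360) + 0.333·(0.318−0.533) = -0.129.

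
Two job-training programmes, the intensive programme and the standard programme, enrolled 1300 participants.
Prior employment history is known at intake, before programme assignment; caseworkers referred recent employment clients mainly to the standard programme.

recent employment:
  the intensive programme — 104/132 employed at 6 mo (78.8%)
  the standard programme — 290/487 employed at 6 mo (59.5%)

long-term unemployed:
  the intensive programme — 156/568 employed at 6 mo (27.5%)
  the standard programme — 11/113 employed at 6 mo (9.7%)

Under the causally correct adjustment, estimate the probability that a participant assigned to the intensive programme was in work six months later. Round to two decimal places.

0.52

The prior employment history-specific comparison favours the intensive programme throughout, but the pooled figures favour the standard programme. The question is whether to condition on prior employment history.
The imbalance in prior employment history arose from how participants were allocated, not from anything the programme did; and prior employment history independently affects the outcome. The pooled gap is confounded — condition on prior employment history.
Standardising the intensive programme to the population prior employment history mix: 0.476·104/132 + 0.524·156/568 = 0.519.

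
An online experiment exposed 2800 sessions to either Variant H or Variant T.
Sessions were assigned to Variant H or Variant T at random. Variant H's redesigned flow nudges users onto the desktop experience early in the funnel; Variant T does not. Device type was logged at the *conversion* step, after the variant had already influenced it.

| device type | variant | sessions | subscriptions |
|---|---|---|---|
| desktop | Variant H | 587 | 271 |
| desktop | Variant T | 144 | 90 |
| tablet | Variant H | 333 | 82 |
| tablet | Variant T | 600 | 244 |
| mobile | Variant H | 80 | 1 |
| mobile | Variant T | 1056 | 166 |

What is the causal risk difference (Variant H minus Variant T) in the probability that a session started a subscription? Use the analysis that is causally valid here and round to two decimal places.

Device type lies on the pathway variant → device type → outcome, so adjusting for it blocks the indirect effect. For the total causal effect of variant, use the unadjusted pooled rates.
The causal difference is the pooled difference: 0.354 − 0.278 = +0.076.

+0.08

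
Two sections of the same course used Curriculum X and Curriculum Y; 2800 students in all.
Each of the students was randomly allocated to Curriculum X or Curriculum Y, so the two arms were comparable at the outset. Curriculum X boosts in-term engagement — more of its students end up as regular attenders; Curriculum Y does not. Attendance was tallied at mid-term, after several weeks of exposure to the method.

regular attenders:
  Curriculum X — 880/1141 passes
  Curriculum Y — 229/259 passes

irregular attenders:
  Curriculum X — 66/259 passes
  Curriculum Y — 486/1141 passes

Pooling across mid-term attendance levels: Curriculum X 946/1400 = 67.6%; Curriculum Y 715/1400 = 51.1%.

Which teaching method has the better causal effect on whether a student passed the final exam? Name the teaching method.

Curriculum X

Mid-term attendance is recorded after the teaching method and is itself shifted by it — it sits on the causal path from teaching method to outcome. Conditioning on a mediator would strip out part of the effect we want; the pooled comparison gives the total causal effect.
Pooled: Curriculum X 67.6% vs Curriculum Y 51.1%; Curriculum X is higher overall.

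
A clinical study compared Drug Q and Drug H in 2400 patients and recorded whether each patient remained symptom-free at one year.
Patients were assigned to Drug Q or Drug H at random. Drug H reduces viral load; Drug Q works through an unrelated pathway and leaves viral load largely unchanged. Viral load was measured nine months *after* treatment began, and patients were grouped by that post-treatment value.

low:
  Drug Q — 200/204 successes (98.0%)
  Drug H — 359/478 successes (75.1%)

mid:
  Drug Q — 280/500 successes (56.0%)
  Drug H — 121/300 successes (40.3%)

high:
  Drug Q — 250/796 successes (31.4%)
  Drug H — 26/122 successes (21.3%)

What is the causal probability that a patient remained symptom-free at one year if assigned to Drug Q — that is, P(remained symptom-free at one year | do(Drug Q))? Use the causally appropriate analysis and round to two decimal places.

Because the drug influences viral load, viral load is a post-treatment mediator, not a confounder. Stratifying on it would bias the estimate; the causal effect is the crude pooled difference.
So P(outcome | do(Drug Q)) is just the pooled rate for Drug Q: 730/1500 = 0.487.

0.49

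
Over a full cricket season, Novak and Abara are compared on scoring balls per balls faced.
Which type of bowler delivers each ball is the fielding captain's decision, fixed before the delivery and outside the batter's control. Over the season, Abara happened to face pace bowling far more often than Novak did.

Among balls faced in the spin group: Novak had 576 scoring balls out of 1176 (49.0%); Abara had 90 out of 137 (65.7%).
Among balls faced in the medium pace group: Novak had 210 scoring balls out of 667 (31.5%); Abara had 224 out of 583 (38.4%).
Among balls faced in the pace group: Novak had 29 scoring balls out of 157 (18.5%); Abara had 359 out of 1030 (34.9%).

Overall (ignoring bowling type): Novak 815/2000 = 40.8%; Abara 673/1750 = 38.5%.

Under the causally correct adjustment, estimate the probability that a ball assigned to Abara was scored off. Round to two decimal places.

The bowling type-specific comparison favours Abara throughout, but the pooled figures favour Novak. The question is whether to condition on bowling type.
Bowling type is set before the player has any effect — it is not caused by the player — and it independently drives the outcome. That makes it a confounder, so the causal comparison is within bowling type levels.
Standardising Abara to the population bowling type mix: 0.350·90/137 + 0.333·224/583 + 0.317·359/1030 = 0.468.

0.47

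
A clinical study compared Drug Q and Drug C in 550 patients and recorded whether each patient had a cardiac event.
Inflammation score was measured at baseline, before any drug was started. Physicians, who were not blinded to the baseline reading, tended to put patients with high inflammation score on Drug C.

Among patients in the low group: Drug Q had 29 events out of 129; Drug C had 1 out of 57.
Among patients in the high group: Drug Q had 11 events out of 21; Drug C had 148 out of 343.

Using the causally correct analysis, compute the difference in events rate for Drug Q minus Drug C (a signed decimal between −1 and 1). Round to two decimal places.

Inflammation score is set before the drug has any effect — it is not caused by the drug — and it independently drives the outcome. That makes it a confounder, so the causal comparison is within inflammation score levels.
Adjusting over the population distribution of inflammation score: 0.338·(0.225−0.018) + 0.662·(0.524−0.431) = +0.131.

+0.13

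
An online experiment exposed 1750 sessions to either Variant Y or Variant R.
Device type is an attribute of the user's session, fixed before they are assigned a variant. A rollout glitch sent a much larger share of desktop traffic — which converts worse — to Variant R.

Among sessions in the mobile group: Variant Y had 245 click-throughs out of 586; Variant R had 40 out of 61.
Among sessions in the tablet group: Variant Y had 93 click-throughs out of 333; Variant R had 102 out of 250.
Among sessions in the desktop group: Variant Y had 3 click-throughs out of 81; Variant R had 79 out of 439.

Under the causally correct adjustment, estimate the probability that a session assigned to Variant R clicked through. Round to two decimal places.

Device type satisfies the back-door criterion: it is not a descendant of the variant, and it blocks the spurious path from variant to outcome. Adjusting for it (i.e., using the within-device type rates) gives the causal effect.
Standardising Variant R to the population device type mix: 0.370·40/61 + 0.333·102/250 + 0.297·79/439 = 0.432.

0.43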